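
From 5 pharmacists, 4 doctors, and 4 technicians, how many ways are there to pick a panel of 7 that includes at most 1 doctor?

Split by how many doctors are chosen (0 through 1).
Sum: C(4,0)·C(9,7) + C(4,1)·C(9,6) = 36 + 336 = 372.

372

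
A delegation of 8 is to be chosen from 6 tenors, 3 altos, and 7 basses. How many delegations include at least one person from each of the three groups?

With no constraint there are C(16,8) = 12870 possible selections.
Selections missing a whole group: no tenors → C(10,8) = 45; no altos → C(13,8) = 1287; no basses → C(9,8) = 9.
Add back selections omitting two groups (i.e. drawn from a single group): C(6,8) + C(3,8) + C(7,8) = 0.
By inclusion–exclusion: 12870 − 1341 + 0 = 11529.

11529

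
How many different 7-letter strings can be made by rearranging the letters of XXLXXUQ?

The 7 letters of XXLXXUQ have repeats: X appearing 4 times.
Dividing 7! = 5040 by 4! = 24 for the repeated letters gives 210.

210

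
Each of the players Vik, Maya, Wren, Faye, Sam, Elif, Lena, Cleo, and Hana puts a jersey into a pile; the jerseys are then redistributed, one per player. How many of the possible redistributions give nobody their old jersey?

This is the derangement count D_9: permutations of 9 items with no fixed point.
By inclusion–exclusion this is Σ_{j=0}^{9} (−1)^j C(9,j)·(9−j)!.
Computing: 362880 − 362880 + 181440 − 60480 + 15120 − 3024 + 504 − 72 + 9 − 1 = 133496.

133496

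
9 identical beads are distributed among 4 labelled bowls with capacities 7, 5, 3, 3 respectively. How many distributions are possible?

88

Ignoring the caps, the number of non-negative solutions to x_1+…+x_4 = 9 is C(12,3) = 220.
Subtract solutions that violate a single cap (substitute x_i' = x_i − (cap_i+1)): x_1 ≥ 8 gives C(4,3) = 4; x_2 ≥ 6 gives C(6,3) = 20; x_3 ≥ 4 gives C(8,3) = 56; x_4 ≥ 4 gives C(8,3) = 56. Together 136.
Add back pairs where two caps are both exceeded: 0 + 0 + 0 + 0 + 0 + 4 = 4.
By inclusion–exclusion the count is 220 − 136 + 4 = 88.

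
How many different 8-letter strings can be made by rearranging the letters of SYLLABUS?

10080

Letter multiplicities in SYLLABUS: A×1, B×1, L×2, S×2, U×1, Y×1.
So there are 8! / (2!·2!) = 10080 distinguishable arrangements.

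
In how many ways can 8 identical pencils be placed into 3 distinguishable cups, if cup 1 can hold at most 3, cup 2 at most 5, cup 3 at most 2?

6

Ignoring the caps, the number of non-negative solutions to x_1+…+x_3 = 8 is C(10,2) = 45.
Subtract solutions that violate a single cap (substitute x_i' = x_i − (cap_i+1)): x_1 ≥ 4 gives C(6,2) = 15; x_2 ≥ 6 gives C(4,2) = 6; x_3 ≥ 3 gives C(7,2) = 21. Together 42.
Add back pairs where two caps are both exceeded: 0 + 3 + 0 = 3.
By inclusion–exclusion the count is 45 − 42 + 3 = 6.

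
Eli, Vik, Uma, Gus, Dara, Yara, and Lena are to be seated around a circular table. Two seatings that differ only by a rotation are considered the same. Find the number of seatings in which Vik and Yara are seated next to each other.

Treat {Vik, Yara} as one unit (2 internal orders) and seat the resulting 6 units around the table: (5)! circular arrangements.
So 2 × (5)! = 2 × 120 = 240.

240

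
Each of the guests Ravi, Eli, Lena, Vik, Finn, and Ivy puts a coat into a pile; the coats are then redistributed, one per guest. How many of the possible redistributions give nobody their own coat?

265

Count assignments avoiding every fixed point. For any j of the 6 guests fixed to their own coat, the other 6−j can be arranged in (6−j)! ways.
By inclusion–exclusion this is Σ_{j=0}^{6} (−1)^j C(6,j)·(6−j)!.
Computing: 720 − 720 + 360 − 120 + 30 − 6 + 1 = 265.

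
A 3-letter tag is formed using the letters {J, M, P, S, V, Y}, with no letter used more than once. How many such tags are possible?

With no repetition, fill the 3 letters in order: 6 choices, then 5, down to 4.
6 × 5 × 4 = 120.

120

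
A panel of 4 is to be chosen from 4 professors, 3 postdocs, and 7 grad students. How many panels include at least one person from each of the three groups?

With no constraint there are C(14,4) = 1001 possible selections.
Selections missing a whole group: no professors → C(10,4) = 210; no postdocs → C(11,4) = 330; no grad students → C(7,4) = 35.
Add back selections omitting two groups (i.e. drawn from a single group): C(4,4) + C(3,4) + C(7,4) = 36.
By inclusion–exclusion: 1001 − 575 + 36 = 462.

462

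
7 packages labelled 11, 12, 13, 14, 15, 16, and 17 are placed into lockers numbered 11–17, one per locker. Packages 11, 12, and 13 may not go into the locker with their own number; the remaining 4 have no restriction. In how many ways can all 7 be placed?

3216

Let Aᵢ (for i ∈ {11, 12, 13}) be the placements that put package i in its forbidden locker. Any j of these fix j positions, leaving (7−j)! ways to fill the rest, and there are C(3,j) ways to pick which j.
By inclusion–exclusion, the number of valid placements is Σ_{j=0}^{3} (−1)^j C(3,j)·(7−j)!.
Computing: 5040 − 2160 + 360 − 24 = 3216.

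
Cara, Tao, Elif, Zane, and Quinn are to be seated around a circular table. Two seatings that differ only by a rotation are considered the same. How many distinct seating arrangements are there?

Around a circle, 5 distinct people have 5!/5 = (4)! = 24 rotationally distinct seatings.

24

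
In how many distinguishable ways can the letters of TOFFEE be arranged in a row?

180

The 6 letters of TOFFEE have repeats: E appearing twice and F appearing twice.
Dividing 6! = 720 by 2!·2! = 4 for the repeated letters gives 180.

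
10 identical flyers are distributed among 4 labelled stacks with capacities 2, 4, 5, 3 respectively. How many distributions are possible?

Without the upper bounds there are C(13,3) = 286 ways to split 10 among 4 stacks.
Subtract solutions that violate a single cap (substitute x_i' = x_i − (cap_i+1)): x_1 ≥ 3 gives C(10,3) = 120; x_2 ≥ 5 gives C(8,3) = 56; x_3 ≥ 6 gives C(7,3) = 35; x_4 ≥ 4 gives C(9,3) = 84. Together 295.
Add back pairs where two caps are both exceeded: 10 + 4 + 20 + 0 + 4 + 1 = 39.
By inclusion–exclusion the count is 286 − 295 + 39 = 30.

30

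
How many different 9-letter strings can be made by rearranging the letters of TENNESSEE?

3780

Letter multiplicities in TENNESSEE: E×4, N×2, S×2, T×1.
The number of distinct arrangements is 9!/(4!·2!·2!) = 362880/96 = 3780.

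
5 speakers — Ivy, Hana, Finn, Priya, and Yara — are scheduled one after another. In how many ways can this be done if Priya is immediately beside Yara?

48

Place the 3 others and the Priya-Yara pair as 4 objects in a line; the pair has 2 internal arrangements.
That gives 2 × 4! = 2 × 24 = 48.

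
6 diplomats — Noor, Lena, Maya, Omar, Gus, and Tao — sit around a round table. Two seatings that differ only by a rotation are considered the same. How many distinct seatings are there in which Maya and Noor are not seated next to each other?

Without the restriction there are (5)! = 120 seatings.
Those with Maya next to Noor: fuse the pair into one unit and seat 5 units around a circle — 2·(4)! = 48.
Subtracting, 120 − 48 = 72.

72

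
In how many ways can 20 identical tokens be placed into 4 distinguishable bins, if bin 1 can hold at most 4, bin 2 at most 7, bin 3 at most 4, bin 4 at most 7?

10

Ignoring the caps, the number of non-negative solutions to x_1+…+x_4 = 20 is C(23,3) = 1771.
Subtract solutions that violate a single cap (substitute x_i' = x_i − (cap_i+1)): x_1 ≥ 5 gives C(18,3) = 816; x_2 ≥ 8 gives C(15,3) = 455; x_3 ≥ 5 gives C(18,3) = 816; x_4 ≥ 8 gives C(15,3) = 455. Together 2542.
Add back pairs where two caps are both exceeded: 120 + 286 + 120 + 120 + 35 + 120 = 801.
Subtract triples: 10 + 0 + 10 + 0 = 20.
By inclusion–exclusion the count is 1771 − 2542 + 801 − 20 = 10.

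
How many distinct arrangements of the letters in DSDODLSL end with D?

With the last slot taken by D, it remains to arrange the other 7 letters (SDODLSL).
Those 7 letters have D appearing twice, L appearing twice, and S appearing twice, giving (7)!/(2!·2!·2!) = 630.

630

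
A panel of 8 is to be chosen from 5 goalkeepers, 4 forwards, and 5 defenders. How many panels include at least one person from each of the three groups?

With no constraint there are C(14,8) = 3003 possible selections.
Selections missing a whole group: no goalkeepers → C(9,8) = 9; no forwards → C(10,8) = 45; no defenders → C(9,8) = 9.
Add back selections omitting two groups (i.e. drawn from a single group): C(5,8) + C(4,8) + C(5,8) = 0.
By inclusion–exclusion: 3003 − 63 + 0 = 2940.

2940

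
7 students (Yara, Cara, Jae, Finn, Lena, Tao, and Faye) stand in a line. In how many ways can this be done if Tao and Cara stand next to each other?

1440

Treat {Tao, Cara} as a single unit. There are 6 units to order, and the pair itself can be ordered 2 ways.
That gives 2 × 6! = 2 × 720 = 1440.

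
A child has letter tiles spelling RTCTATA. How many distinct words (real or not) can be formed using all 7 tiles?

420

Letter multiplicities in RTCTATA: A×2, C×1, R×1, T×3.
Dividing 7! = 5040 by 3!·2! = 12 for the repeated letters gives 420.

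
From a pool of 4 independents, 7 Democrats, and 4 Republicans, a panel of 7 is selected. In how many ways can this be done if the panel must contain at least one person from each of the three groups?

5768

Unrestricted: C(15,7) = 6435 ways to pick any 7 of the 15.
Subtract selections that omit an entire group: no independents → C(11,7) = 330; no Democrats → C(8,7) = 8; no Republicans → C(11,7) = 330.
Add back selections omitting two groups (i.e. drawn from a single group): C(4,7) + C(7,7) + C(4,7) = 1.
By inclusion–exclusion: 6435 − 668 + 1 = 5768.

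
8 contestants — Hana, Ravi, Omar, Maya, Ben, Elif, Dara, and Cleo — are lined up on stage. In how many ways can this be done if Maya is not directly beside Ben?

There are 8! = 40320 arrangements in all. If Maya and Ben are adjacent, merging them into one block gives 2·(7)! = 10080 arrangements.
Complementary counting: 40320 − 10080 = 30240.

30240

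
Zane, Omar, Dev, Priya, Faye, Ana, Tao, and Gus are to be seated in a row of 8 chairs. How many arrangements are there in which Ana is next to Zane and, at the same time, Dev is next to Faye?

Treat {Ana,Zane} as one block (2 orders) and {Dev,Faye} as another (2 orders).
That leaves 6 units to arrange: 2 × 2 × 6! = 4 × 720 = 2880.

2880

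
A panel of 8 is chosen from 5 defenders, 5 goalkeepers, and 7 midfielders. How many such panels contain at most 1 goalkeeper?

Split by how many goalkeepers are chosen (0 through 1).
Sum: C(5,0)·C(12,8) + C(5,1)·C(12,7) = 495 + 3960 = 4455.

4455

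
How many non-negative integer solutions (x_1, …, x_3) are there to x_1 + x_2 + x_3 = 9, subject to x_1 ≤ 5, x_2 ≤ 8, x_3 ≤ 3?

23

Ignoring the caps, the number of non-negative solutions to x_1+…+x_3 = 9 is C(11,2) = 55.
Subtract solutions that violate a single cap (substitute x_i' = x_i − (cap_i+1)): x_1 ≥ 6 gives C(5,2) = 10; x_2 ≥ 9 gives C(2,2) = 1; x_3 ≥ 4 gives C(7,2) = 21. Together 32.
No two caps can be exceeded simultaneously, so the pair terms are all 0.
By inclusion–exclusion the count is 55 − 32 + 0 = 23.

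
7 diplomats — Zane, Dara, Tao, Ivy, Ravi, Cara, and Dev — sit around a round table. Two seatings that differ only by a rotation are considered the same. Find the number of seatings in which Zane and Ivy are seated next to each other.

Treat {Zane, Ivy} as one unit (2 internal orders) and seat the resulting 6 units around the table: (5)! circular arrangements.
So 2 × (5)! = 2 × 120 = 240.

240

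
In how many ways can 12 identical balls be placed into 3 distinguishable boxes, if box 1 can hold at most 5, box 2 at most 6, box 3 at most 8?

32

Without the upper bounds there are C(14,2) = 91 ways to split 12 among 3 boxes.
Subtract solutions that violate a single cap (substitute x_i' = x_i − (cap_i+1)): x_1 ≥ 6 gives C(8,2) = 28; x_2 ≥ 7 gives C(7,2) = 21; x_3 ≥ 9 gives C(5,2) = 10. Together 59.
No two caps can be exceeded simultaneously, so the pair terms are all 0.
By inclusion–exclusion the count is 91 − 59 + 0 = 32.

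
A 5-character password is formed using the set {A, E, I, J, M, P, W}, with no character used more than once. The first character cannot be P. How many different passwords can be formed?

2160

The first character has 7−1 = 6 choices (anything except P).
The remaining 4 characters are filled from the other 6 symbols without repetition: 6 × 5 × 4 × 3 = 360.
Total: 6 × 360 = 2160.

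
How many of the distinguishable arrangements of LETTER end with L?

30

With the last slot taken by L, it remains to arrange the other 5 letters (ETTER).
Those 5 letters have E appearing twice and T appearing twice, giving (5)!/(2!·2!) = 30.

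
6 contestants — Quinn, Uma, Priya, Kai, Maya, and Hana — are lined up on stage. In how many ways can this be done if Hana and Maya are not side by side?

Of the 6! = 720 arrangements, those with Hana and Maya adjacent number 2 × 5! = 240 (treat the pair as a block with 2 internal orders).
So 720 − 240 = 480 arrangements keep them apart.

480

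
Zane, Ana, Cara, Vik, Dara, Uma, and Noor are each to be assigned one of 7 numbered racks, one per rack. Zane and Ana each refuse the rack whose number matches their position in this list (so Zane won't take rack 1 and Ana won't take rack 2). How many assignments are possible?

Let Aᵢ (for i ∈ {1, 2}) be the placements that put person i in their forbidden rack. Any j of these fix j positions, leaving (7−j)! ways to fill the rest, and there are C(2,j) ways to pick which j.
By inclusion–exclusion, the number of valid placements is Σ_{j=0}^{2} (−1)^j C(2,j)·(7−j)!.
Computing: 5040 − 1440 + 120 = 3720.

3720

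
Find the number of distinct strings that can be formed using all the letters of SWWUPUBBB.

15120

SWWUPUBBB has 9 letters with B appearing 3 times, U appearing twice, and W appearing twice.
So there are 9! / (3!·2!·2!) = 15120 distinguishable arrangements.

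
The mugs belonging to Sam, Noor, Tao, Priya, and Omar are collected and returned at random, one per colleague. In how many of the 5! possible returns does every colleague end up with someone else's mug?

This is the derangement count D_5: permutations of 5 items with no fixed point.
By inclusion–exclusion this is Σ_{j=0}^{5} (−1)^j C(5,j)·(5−j)!.
Computing: 120 − 120 + 60 − 20 + 5 − 1 = 44.

44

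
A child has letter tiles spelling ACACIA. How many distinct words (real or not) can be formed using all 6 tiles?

ACACIA has 6 letters with A appearing 3 times and C appearing twice.
So there are 6! / (3!·2!) = 60 distinguishable arrangements.

60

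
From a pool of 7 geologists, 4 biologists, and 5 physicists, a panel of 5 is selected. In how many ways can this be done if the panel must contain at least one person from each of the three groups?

3010

Unrestricted: C(16,5) = 4368 ways to pick any 5 of the 16.
Selections missing a whole group: no geologists → C(9,5) = 126; no biologists → C(12,5) = 792; no physicists → C(11,5) = 462.
Add back selections omitting two groups (i.e. drawn from a single group): C(7,5) + C(4,5) + C(5,5) = 22.
By inclusion–exclusion: 4368 − 1380 + 22 = 3010.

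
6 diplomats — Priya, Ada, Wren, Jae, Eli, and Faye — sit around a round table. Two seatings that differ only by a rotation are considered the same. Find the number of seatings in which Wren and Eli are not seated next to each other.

72

All circular seatings of 6 people number (5)! = 120.
Seatings with Wren beside Eli: treat them as a block with 2 internal orders, giving 2 × (4)! = 48.
Subtracting, 120 − 48 = 72.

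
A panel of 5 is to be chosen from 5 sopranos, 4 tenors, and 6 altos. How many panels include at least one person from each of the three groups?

2170

Unrestricted: C(15,5) = 3003 ways to pick any 5 of the 15.
Selections missing a whole group: no sopranos → C(10,5) = 252; no tenors → C(11,5) = 462; no altos → C(9,5) = 126.
Add back selections omitting two groups (i.e. drawn from a single group): C(5,5) + C(4,5) + C(6,5) = 7.
By inclusion–exclusion: 3003 − 840 + 7 = 2170.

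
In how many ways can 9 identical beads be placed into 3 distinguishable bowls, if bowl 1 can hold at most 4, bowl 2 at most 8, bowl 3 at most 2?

By stars and bars, unrestricted non-negative solutions to x_1+…+x_3 = 9 number C(9+2,2) = 55.
Subtract solutions that violate a single cap (substitute x_i' = x_i − (cap_i+1)): x_1 ≥ 5 gives C(6,2) = 15; x_2 ≥ 9 gives C(2,2) = 1; x_3 ≥ 3 gives C(8,2) = 28. Together 44.
Add back pairs where two caps are both exceeded: 0 + 3 + 0 = 3.
By inclusion–exclusion the count is 55 − 44 + 3 = 14.

14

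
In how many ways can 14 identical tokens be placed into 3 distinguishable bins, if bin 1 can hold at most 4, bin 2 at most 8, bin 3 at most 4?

6

Without the upper bounds there are C(16,2) = 120 ways to split 14 among 3 bins.
Subtract solutions that violate a single cap (substitute x_i' = x_i − (cap_i+1)): x_1 ≥ 5 gives C(11,2) = 55; x_2 ≥ 9 gives C(7,2) = 21; x_3 ≥ 5 gives C(11,2) = 55. Together 131.
Add back pairs where two caps are both exceeded: 1 + 15 + 1 = 17.
By inclusion–exclusion the count is 120 − 131 + 17 = 6.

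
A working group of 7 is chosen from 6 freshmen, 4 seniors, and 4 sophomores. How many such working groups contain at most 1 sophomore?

Split by how many sophomores are chosen (0 through 1).
Sum: C(4,0)·C(10,7) + C(4,1)·C(10,6) = 120 + 840 = 960.

960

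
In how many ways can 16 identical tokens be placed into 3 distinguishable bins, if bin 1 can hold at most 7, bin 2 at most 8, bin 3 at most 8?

36

Ignoring the caps, the number of non-negative solutions to x_1+…+x_3 = 16 is C(18,2) = 153.
Subtract solutions that violate a single cap (substitute x_i' = x_i − (cap_i+1)): x_1 ≥ 8 gives C(10,2) = 45; x_2 ≥ 9 gives C(9,2) = 36; x_3 ≥ 9 gives C(9,2) = 36. Together 117.
No two caps can be exceeded simultaneously, so the pair terms are all 0.
By inclusion–exclusion the count is 153 − 117 + 0 = 36.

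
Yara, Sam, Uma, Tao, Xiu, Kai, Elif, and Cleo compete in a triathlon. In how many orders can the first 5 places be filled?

6720

This is an ordered selection of 5 from 8: P(8,5).
That gives 8 × 7 × 6 × 5 × 4 = 6720.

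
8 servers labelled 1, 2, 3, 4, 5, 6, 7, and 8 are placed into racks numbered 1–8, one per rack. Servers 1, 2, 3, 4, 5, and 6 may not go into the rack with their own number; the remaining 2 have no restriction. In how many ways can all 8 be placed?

Let Aᵢ (for 1 ≤ i ≤ 6) be the placements that put server i in its forbidden rack. Any j of these fix j positions, leaving (8−j)! ways to fill the rest, and there are C(6,j) ways to pick which j.
By inclusion–exclusion, the number of valid placements is Σ_{j=0}^{6} (−1)^j C(6,j)·(8−j)!.
Computing: 40320 − 30240 + 10800 − 2400 + 360 − 36 + 2 = 18806.

18806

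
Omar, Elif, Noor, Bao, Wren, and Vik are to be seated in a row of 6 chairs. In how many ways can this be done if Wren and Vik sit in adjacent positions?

240

Treat {Wren, Vik} as a single unit. There are 5 units to order, and the pair itself can be ordered 2 ways.
That gives 2 × 5! = 2 × 120 = 240.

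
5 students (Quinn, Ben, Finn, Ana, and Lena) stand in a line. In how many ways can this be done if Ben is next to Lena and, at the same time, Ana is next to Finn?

Treat {Ben,Lena} as one block (2 orders) and {Ana,Finn} as another (2 orders).
That leaves 3 units to arrange: 2 × 2 × 3! = 4 × 6 = 24.

24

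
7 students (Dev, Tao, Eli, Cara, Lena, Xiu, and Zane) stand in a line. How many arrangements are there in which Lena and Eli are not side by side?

Of the 7! = 5040 arrangements, those with Lena and Eli adjacent number 2 × 6! = 1440 (treat the pair as a block with 2 internal orders).
So 5040 − 1440 = 3600 arrangements keep them apart.

3600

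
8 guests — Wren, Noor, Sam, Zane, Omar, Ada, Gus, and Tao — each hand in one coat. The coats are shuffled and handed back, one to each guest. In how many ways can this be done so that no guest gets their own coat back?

14833

Let Aᵢ be the assignments in which guest i gets their own coat. We want the size of the complement of A₁∪…∪A_8.
By inclusion–exclusion this is Σ_{j=0}^{8} (−1)^j C(8,j)·(8−j)!.
Computing: 40320 − 40320 + 20160 − 6720 + 1680 − 336 + 56 − 8 + 1 = 14833.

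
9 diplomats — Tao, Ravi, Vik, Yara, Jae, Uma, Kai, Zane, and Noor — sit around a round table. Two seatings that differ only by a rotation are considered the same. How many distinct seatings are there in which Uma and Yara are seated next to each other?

10080

Treat {Uma, Yara} as one unit (2 internal orders) and seat the resulting 8 units around the table: (7)! circular arrangements.
So 2 × (7)! = 2 × 5040 = 10080.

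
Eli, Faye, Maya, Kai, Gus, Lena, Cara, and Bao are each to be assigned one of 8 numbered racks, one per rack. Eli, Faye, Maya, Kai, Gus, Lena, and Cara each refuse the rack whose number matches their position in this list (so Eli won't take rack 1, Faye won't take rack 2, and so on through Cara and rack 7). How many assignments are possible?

Let Aᵢ (for 1 ≤ i ≤ 7) be the placements that put person i in their forbidden rack. Any j of these fix j positions, leaving (8−j)! ways to fill the rest, and there are C(7,j) ways to pick which j.
By inclusion–exclusion, the number of valid placements is Σ_{j=0}^{7} (−1)^j C(7,j)·(8−j)!.
Computing: 40320 − 35280 + 15120 − 4200 + 840 − 126 + 14 − 1 = 16687.

16687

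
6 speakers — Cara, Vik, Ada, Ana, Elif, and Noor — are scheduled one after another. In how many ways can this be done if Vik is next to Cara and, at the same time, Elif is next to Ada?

96

Treat {Vik,Cara} as one block (2 orders) and {Elif,Ada} as another (2 orders).
That leaves 4 units to arrange: 2 × 2 × 4! = 4 × 24 = 96.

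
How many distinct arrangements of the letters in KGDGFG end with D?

20

With the last slot taken by D, it remains to arrange the other 5 letters (KGGFG).
Those 5 letters have G appearing 3 times, giving (5)!/(3!) = 20.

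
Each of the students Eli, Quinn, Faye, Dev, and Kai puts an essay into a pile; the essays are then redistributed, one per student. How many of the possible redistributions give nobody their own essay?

This is the derangement count D_5: permutations of 5 items with no fixed point.
By inclusion–exclusion this is Σ_{j=0}^{5} (−1)^j C(5,j)·(5−j)!.
Computing: 120 − 120 + 60 − 20 + 5 − 1 = 44.

44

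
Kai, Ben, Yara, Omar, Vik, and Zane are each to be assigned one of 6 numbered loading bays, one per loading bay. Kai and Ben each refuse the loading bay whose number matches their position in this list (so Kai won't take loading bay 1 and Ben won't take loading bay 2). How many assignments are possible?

Let Aᵢ (for i ∈ {1, 2}) be the placements that put person i in their forbidden loading bay. Any j of these fix j positions, leaving (6−j)! ways to fill the rest, and there are C(2,j) ways to pick which j.
By inclusion–exclusion, the number of valid placements is Σ_{j=0}^{2} (−1)^j C(2,j)·(6−j)!.
Computing: 720 − 240 + 24 = 504.

504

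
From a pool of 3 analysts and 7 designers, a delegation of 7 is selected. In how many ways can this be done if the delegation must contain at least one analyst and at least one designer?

119

Unrestricted: C(10,7) = 120 ways to pick any 7 of the 10.
Selections missing a whole group: no analysts → C(7,7) = 1; no designers → C(3,7) = 0.
Both groups omitted at once is impossible, so 120 − 1 = 119.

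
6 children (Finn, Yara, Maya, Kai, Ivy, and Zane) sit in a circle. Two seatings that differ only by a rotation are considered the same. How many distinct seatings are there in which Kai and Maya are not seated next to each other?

72

All circular seatings of 6 people number (5)! = 120.
Seatings with Kai beside Maya: treat them as a block with 2 internal orders, giving 2 × (4)! = 48.
Subtracting, 120 − 48 = 72.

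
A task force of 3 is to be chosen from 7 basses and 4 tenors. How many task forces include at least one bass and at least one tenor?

With no constraint there are C(11,3) = 165 possible selections.
Selections missing a whole group: no basses → C(4,3) = 4; no tenors → C(7,3) = 35.
Both groups omitted at once is impossible, so 165 − 39 = 126.

126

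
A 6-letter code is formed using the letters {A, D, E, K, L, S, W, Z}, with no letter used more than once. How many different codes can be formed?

Choose and order 6 of the 8 symbols: the first letter has 8 options, the next 7, and so on down to 3.
8 × 7 × 6 × 5 × 4 × 3 = 20160.

20160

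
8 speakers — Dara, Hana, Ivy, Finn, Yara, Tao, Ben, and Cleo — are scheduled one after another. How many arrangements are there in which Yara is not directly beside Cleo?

30240

There are 8! = 40320 arrangements in all. If Yara and Cleo are adjacent, merging them into one block gives 2·(7)! = 10080 arrangements.
Complementary counting: 40320 − 10080 = 30240.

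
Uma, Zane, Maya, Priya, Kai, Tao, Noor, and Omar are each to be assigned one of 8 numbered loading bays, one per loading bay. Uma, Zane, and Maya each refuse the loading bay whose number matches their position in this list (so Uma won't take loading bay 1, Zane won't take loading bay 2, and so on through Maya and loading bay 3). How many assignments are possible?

27240

Let Aᵢ (for i ∈ {1, 2, 3}) be the placements that put person i in their forbidden loading bay. Any j of these fix j positions, leaving (8−j)! ways to fill the rest, and there are C(3,j) ways to pick which j.
By inclusion–exclusion, the number of valid placements is Σ_{j=0}^{3} (−1)^j C(3,j)·(8−j)!.
Computing: 40320 − 15120 + 2160 − 120 = 27240.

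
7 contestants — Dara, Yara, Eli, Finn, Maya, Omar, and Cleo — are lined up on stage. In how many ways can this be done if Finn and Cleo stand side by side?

Treat {Finn, Cleo} as a single unit. There are 6 units to order, and the pair itself can be ordered 2 ways.
So the count is 2·(6)! = 1440.

1440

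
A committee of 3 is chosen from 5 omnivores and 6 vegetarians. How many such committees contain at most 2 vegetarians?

145

Split by how many vegetarians are chosen (0 through 2).
Sum: C(6,0)·C(5,3) + C(6,1)·C(5,2) + C(6,2)·C(5,1) = 10 + 60 + 75 = 145.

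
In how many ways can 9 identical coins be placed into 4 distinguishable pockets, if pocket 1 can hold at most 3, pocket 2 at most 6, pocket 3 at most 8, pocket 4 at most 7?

149

Ignoring the caps, the number of non-negative solutions to x_1+…+x_4 = 9 is C(12,3) = 220.
Subtract solutions that violate a single cap (substitute x_i' = x_i − (cap_i+1)): x_1 ≥ 4 gives C(8,3) = 56; x_2 ≥ 7 gives C(5,3) = 10; x_3 ≥ 9 gives C(3,3) = 1; x_4 ≥ 8 gives C(4,3) = 4. Together 71.
No two caps can be exceeded simultaneously, so the pair terms are all 0.
By inclusion–exclusion the count is 220 − 71 + 0 = 149.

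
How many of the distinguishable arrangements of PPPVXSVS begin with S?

420

With the first slot taken by S, it remains to arrange the other 7 letters (PPPVXVS).
Those 7 letters have P appearing 3 times and V appearing twice, giving (7)!/(3!·2!) = 420.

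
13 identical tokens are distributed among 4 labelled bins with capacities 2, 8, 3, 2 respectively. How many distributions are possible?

Without the upper bounds there are C(16,3) = 560 ways to split 13 among 4 bins.
Subtract solutions that violate a single cap (substitute x_i' = x_i − (cap_i+1)): x_1 ≥ 3 gives C(13,3) = 286; x_2 ≥ 9 gives C(7,3) = 35; x_3 ≥ 4 gives C(12,3) = 220; x_4 ≥ 3 gives C(13,3) = 286. Together 827.
Add back pairs where two caps are both exceeded: 4 + 84 + 120 + 1 + 4 + 84 = 297.
Subtract triples: 0 + 0 + 20 + 0 = 20.
By inclusion–exclusion the count is 560 − 827 + 297 − 20 = 10.

10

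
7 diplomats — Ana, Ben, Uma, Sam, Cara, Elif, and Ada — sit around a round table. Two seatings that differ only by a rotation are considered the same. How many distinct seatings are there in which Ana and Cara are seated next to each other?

240

Treat {Ana, Cara} as one unit (2 internal orders) and seat the resulting 6 units around the table: (5)! circular arrangements.
So 2 × (5)! = 2 × 120 = 240.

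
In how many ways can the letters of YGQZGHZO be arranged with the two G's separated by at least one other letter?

7560

Total arrangements of YGQZGHZO: 8!/(2!·2!) = 10080.
Arrangements with the G's together: treat GG as one letter, giving (7)!/(2!) = 2520.
Subtracting, 10080 − 2520 = 7560 arrangements keep the G's apart.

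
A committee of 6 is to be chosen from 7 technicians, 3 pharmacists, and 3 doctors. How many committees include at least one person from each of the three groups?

Total 6-person selections from all 13: C(13,6) = 1716.
Subtract selections that omit an entire group: no technicians → C(6,6) = 1; no pharmacists → C(10,6) = 210; no doctors → C(10,6) = 210.
Add back selections omitting two groups (i.e. drawn from a single group): C(7,6) + C(3,6) + C(3,6) = 7.
By inclusion–exclusion: 1716 − 421 + 7 = 1302.

1302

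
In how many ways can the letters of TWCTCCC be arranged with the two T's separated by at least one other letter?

Total arrangements of TWCTCCC: 7!/(4!·2!) = 105.
Arrangements with the T's together: treat TT as one letter, giving (6)!/(4!) = 30.
Subtracting, 105 − 30 = 75 arrangements keep the T's apart.

75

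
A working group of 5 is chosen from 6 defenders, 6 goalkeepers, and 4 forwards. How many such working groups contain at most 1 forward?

Split by how many forwards are chosen (0 through 1).
Sum: C(4,0)·C(12,5) + C(4,1)·C(12,4) = 792 + 1980 = 2772.

2772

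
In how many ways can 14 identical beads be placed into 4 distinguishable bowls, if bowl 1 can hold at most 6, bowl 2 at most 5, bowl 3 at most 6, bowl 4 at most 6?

Without the upper bounds there are C(17,3) = 680 ways to split 14 among 4 bowls.
Subtract solutions that violate a single cap (substitute x_i' = x_i − (cap_i+1)): x_1 ≥ 7 gives C(10,3) = 120; x_2 ≥ 6 gives C(11,3) = 165; x_3 ≥ 7 gives C(10,3) = 120; x_4 ≥ 7 gives C(10,3) = 120. Together 525.
Add back pairs where two caps are both exceeded: 4 + 1 + 1 + 4 + 4 + 1 = 15.
By inclusion–exclusion the count is 680 − 525 + 15 = 170.

170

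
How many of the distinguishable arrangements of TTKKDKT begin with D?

20

With the first slot taken by D, it remains to arrange the other 6 letters (TTKKKT).
Those 6 letters have K appearing 3 times and T appearing 3 times, giving (6)!/(3!·3!) = 20.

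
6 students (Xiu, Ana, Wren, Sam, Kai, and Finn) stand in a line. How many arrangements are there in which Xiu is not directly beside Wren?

There are 6! = 720 arrangements in all. If Xiu and Wren are adjacent, merging them into one block gives 2·(5)! = 240 arrangements.
Complementary counting: 720 − 240 = 480.

480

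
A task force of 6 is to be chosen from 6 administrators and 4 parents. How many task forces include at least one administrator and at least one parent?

209

With no constraint there are C(10,6) = 210 possible selections.
Subtract selections that omit an entire group: no administrators → C(4,6) = 0; no parents → C(6,6) = 1.
Both groups omitted at once is impossible, so 210 − 1 = 209.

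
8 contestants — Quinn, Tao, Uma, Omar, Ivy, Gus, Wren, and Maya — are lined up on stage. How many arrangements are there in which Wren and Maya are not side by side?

Of the 8! = 40320 arrangements, those with Wren and Maya adjacent number 2 × 7! = 10080 (treat the pair as a block with 2 internal orders).
So 40320 − 10080 = 30240 arrangements keep them apart.

30240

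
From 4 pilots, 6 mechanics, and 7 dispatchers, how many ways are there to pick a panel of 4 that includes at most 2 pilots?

2327

Split by how many pilots are chosen (0 through 2).
Sum: C(4,0)·C(13,4) + C(4,1)·C(13,3) + C(4,2)·C(13,2) = 715 + 1144 + 468 = 2327.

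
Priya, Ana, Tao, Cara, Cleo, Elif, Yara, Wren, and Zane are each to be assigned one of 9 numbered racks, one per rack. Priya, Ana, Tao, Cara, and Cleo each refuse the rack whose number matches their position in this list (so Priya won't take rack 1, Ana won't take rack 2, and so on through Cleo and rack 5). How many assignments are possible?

Let Aᵢ (for 1 ≤ i ≤ 5) be the placements that put person i in their forbidden rack. Any j of these fix j positions, leaving (9−j)! ways to fill the rest, and there are C(5,j) ways to pick which j.
By inclusion–exclusion, the number of valid placements is Σ_{j=0}^{5} (−1)^j C(5,j)·(9−j)!.
Computing: 362880 − 201600 + 50400 − 7200 + 600 − 24 = 205056.

205056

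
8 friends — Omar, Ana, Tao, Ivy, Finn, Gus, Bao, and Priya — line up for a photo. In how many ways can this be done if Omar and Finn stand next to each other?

Place the 6 others and the Omar-Finn pair as 7 objects in a line; the pair has 2 internal arrangements.
That gives 2 × 7! = 2 × 5040 = 10080.

10080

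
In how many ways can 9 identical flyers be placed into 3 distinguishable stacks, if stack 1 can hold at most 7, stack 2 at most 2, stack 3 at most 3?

Without the upper bounds there are C(11,2) = 55 ways to split 9 among 3 stacks.
Subtract solutions that violate a single cap (substitute x_i' = x_i − (cap_i+1)): x_1 ≥ 8 gives C(3,2) = 3; x_2 ≥ 3 gives C(8,2) = 28; x_3 ≥ 4 gives C(7,2) = 21. Together 52.
Add back pairs where two caps are both exceeded: 0 + 0 + 6 = 6.
By inclusion–exclusion the count is 55 − 52 + 6 = 9.

9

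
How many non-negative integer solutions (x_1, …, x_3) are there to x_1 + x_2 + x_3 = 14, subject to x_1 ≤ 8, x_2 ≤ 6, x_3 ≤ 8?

42

Without the upper bounds there are C(16,2) = 120 ways to split 14 among 3 variables.
Subtract solutions that violate a single cap (substitute x_i' = x_i − (cap_i+1)): x_1 ≥ 9 gives C(7,2) = 21; x_2 ≥ 7 gives C(9,2) = 36; x_3 ≥ 9 gives C(7,2) = 21. Together 78.
No two caps can be exceeded simultaneously, so the pair terms are all 0.
By inclusion–exclusion the count is 120 − 78 + 0 = 42.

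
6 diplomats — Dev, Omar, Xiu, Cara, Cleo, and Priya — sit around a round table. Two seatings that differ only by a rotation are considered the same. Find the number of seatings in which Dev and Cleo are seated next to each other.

48

Glue Dev and Cleo into a block (2 internal orders). Seating 5 units around a circle gives (4)! arrangements.
So 2 × (4)! = 2 × 24 = 48.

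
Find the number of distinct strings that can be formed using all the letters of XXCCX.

The 5 letters of XXCCX have repeats: C appearing twice and X appearing 3 times.
Dividing 5! = 120 by 3!·2! = 12 for the repeated letters gives 10.

10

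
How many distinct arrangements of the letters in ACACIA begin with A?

Fix A in the first position and arrange the remaining 5 letters.
Those 5 letters have A appearing twice and C appearing twice, giving (5)!/(2!·2!) = 30.

30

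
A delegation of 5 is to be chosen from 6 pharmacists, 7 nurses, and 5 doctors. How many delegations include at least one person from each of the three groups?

6055

Unrestricted: C(18,5) = 8568 ways to pick any 5 of the 18.
Subtract selections that omit an entire group: no pharmacists → C(12,5) = 792; no nurses → C(11,5) = 462; no doctors → C(13,5) = 1287.
Add back selections omitting two groups (i.e. drawn from a single group): C(6,5) + C(7,5) + C(5,5) = 28.
By inclusion–exclusion: 8568 − 2541 + 28 = 6055.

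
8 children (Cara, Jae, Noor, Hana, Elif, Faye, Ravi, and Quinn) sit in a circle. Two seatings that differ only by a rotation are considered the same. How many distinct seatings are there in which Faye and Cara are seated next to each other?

Glue Faye and Cara into a block (2 internal orders). Seating 7 units around a circle gives (6)! arrangements.
So 2 × (6)! = 2 × 720 = 1440.

1440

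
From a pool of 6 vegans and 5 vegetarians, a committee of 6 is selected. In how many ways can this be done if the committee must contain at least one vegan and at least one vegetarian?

Unrestricted: C(11,6) = 462 ways to pick any 6 of the 11.
Subtract selections that omit an entire group: no vegans → C(5,6) = 0; no vegetarians → C(6,6) = 1.
Both groups omitted at once is impossible, so 462 − 1 = 461.

461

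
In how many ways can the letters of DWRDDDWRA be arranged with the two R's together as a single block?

Treat the 2 copies of R as a single block. The multiset to arrange is then {RR, A, D, D, D, D, W, W}, 8 items in all.
That gives (8)!/(4!·2!) = 840 arrangements.

840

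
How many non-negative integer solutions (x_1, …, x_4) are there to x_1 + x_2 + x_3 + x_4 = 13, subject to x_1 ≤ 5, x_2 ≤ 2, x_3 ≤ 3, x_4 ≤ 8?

42

By stars and bars, unrestricted non-negative solutions to x_1+…+x_4 = 13 number C(13+3,3) = 560.
Subtract solutions that violate a single cap (substitute x_i' = x_i − (cap_i+1)): x_1 ≥ 6 gives C(10,3) = 120; x_2 ≥ 3 gives C(13,3) = 286; x_3 ≥ 4 gives C(12,3) = 220; x_4 ≥ 9 gives C(7,3) = 35. Together 661.
Add back pairs where two caps are both exceeded: 35 + 20 + 0 + 84 + 4 + 1 = 144.
Subtract triples: 1 + 0 + 0 + 0 = 1.
By inclusion–exclusion the count is 560 − 661 + 144 − 1 = 42.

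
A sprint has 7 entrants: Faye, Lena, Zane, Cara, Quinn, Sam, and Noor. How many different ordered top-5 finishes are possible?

2520

There are 7 choices for 1st place, 6 for 2nd, and so on down to 3 for position 5.
That gives 7 × 6 × 5 × 4 × 3 = 2520.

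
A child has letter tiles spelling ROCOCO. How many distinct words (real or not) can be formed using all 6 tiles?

60

ROCOCO has 6 letters with C appearing twice and O appearing 3 times.
So there are 6! / (3!·2!) = 60 distinguishable arrangements.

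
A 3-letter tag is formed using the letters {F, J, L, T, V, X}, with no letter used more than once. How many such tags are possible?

120

Choose and order 3 of the 6 symbols: the first letter has 6 options, the next 5, then 4.
6 × 5 × 4 = 120.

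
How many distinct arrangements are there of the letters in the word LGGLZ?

LGGLZ has 5 letters with G appearing twice and L appearing twice.
The number of distinct arrangements is 5!/(2!·2!) = 120/4 = 30.

30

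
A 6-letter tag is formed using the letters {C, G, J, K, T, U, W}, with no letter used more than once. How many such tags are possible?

Choose and order 6 of the 7 symbols: the first letter has 7 options, the next 6, and so on down to 2.
7 × 6 × 5 × 4 × 3 × 2 = 5040.

5040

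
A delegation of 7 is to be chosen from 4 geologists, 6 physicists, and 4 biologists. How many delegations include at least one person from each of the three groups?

3184

Unrestricted: C(14,7) = 3432 ways to pick any 7 of the 14.
Selections missing a whole group: no geologists → C(10,7) = 120; no physicists → C(8,7) = 8; no biologists → C(10,7) = 120.
Add back selections omitting two groups (i.e. drawn from a single group): C(4,7) + C(6,7) + C(4,7) = 0.
By inclusion–exclusion: 3432 − 248 + 0 = 3184.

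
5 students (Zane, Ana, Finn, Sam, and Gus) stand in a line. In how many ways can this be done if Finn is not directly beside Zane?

72

There are 5! = 120 arrangements in all. If Finn and Zane are adjacent, merging them into one block gives 2·(4)! = 48 arrangements.
So 120 − 48 = 72 arrangements keep them apart.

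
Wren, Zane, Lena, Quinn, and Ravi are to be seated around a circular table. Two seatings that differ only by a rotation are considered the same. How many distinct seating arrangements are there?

24

Fix one person's seat to break rotational symmetry; the remaining 4 people can be arranged in (4)! = 24 ways.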